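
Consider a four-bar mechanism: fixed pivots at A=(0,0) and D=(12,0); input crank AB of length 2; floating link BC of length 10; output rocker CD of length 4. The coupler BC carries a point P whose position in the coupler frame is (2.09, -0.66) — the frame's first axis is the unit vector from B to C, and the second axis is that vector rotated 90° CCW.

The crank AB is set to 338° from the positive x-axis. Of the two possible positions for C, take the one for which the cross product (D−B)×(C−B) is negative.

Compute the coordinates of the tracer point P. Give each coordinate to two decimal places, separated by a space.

3.62 -2.04

A=(0,0), D=(12.00,0)
B = A + 2.00·(cos338°, sin338°) = (1.8544, -0.7492)
|BD| = 10.1733
circle(B,10.00) ∩ circle(D,4.00): a=9.2151, h=3.8835
  candidates: C₊=(10.7584,3.8024) cross=39.508; C₋=(11.3304,-3.9436) cross=-39.508
  mode - wants cross < 0 → take C=(11.3304,-3.9436) (cross=-39.508)
ex = (C−B)/|BC| = (0.9476,-0.3194); ey = (0.3194,0.9476)
P = B + 2.09·ex + -0.66·ey = (3.6240,-2.0423)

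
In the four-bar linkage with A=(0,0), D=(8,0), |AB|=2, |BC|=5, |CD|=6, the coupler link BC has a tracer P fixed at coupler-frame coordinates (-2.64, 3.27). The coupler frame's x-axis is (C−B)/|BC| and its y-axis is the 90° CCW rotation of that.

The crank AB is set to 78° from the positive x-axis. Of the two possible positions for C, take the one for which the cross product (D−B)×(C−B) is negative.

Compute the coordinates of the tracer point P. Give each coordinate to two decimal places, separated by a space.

2.23 5.75

A=(0,0), D=(8.00,0)
B = A + 2.00·(cos78°, sin78°) = (0.4158, 1.9563)
|BD| = 7.8324
circle(B,5.00) ∩ circle(D,6.00): a=3.2140, h=3.8302
  candidates: C₊=(4.4846,4.8623) cross=29.999; C₋=(2.5713,-2.5552) cross=-29.999
  mode - wants cross < 0 → take C=(2.5713,-2.5552) (cross=-29.999)
ex = (C−B)/|BC| = (0.4311,-0.9023); ey = (0.9023,0.4311)
P = B + -2.64·ex + 3.27·ey = (2.2283,5.7481)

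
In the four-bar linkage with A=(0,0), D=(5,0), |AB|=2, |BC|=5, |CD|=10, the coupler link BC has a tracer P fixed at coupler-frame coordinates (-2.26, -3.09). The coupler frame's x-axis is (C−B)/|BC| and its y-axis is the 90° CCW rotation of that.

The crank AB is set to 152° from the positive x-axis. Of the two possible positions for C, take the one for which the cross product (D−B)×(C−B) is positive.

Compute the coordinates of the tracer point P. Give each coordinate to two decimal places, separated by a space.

1.84 -0.34

A=(0,0), D=(5.00,0)
B = A + 2.00·(cos152°, sin152°) = (-1.7659, 0.9389)
|BD| = 6.8307
circle(B,5.00) ∩ circle(D,10.00): a=-2.0745, h=4.5493
  candidates: C₊=(-3.1954,5.7302) cross=31.075; C₋=(-4.4461,-3.2820) cross=-31.075
  mode + wants cross > 0 → take C=(-3.1954,5.7302) (cross=31.075)
ex = (C−B)/|BC| = (-0.2859,0.9583); ey = (-0.9583,-0.2859)
P = B + -2.26·ex + -3.09·ey = (1.8413,-0.3433)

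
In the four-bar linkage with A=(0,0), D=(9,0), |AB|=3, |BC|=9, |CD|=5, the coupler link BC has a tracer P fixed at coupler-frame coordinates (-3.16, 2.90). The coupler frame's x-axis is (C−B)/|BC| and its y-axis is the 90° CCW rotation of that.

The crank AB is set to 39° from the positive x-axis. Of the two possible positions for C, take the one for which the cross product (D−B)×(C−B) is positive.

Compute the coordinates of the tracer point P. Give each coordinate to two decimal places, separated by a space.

A=(0,0), D=(9.00,0)
B = A + 3.00·(cos39°, sin39°) = (2.3314, 1.8880)
|BD| = 6.9307
circle(B,9.00) ∩ circle(D,5.00): a=7.5053, h=4.9669
  candidates: C₊=(10.9060,4.6225) cross=34.424; C₋=(8.1999,-4.9356) cross=-34.424
  mode + wants cross > 0 → take C=(10.9060,4.6225) (cross=34.424)
ex = (C−B)/|BC| = (0.9527,0.3038); ey = (-0.3038,0.9527)
P = B + -3.16·ex + 2.90·ey = (-1.5603,3.6907)

-1.56 3.69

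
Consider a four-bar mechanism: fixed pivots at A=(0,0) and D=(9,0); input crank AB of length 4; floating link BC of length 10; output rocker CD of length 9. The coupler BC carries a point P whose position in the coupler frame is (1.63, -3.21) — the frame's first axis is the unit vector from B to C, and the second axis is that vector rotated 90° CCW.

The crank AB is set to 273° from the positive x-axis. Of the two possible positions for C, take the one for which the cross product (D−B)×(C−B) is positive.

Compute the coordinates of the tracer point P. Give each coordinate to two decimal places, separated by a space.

3.67 -3.01

A=(0,0), D=(9.00,0)
B = A + 4.00·(cos273°, sin273°) = (0.2093, -3.9945)
|BD| = 9.6557
circle(B,10.00) ∩ circle(D,9.00): a=5.8117, h=8.1378
  candidates: C₊=(2.1338,5.8186) cross=78.576; C₋=(8.8670,-8.9990) cross=-78.576
  mode + wants cross > 0 → take C=(2.1338,5.8186) (cross=78.576)
ex = (C−B)/|BC| = (0.1924,0.9813); ey = (-0.9813,0.1924)
P = B + 1.63·ex + -3.21·ey = (3.6730,-3.0127)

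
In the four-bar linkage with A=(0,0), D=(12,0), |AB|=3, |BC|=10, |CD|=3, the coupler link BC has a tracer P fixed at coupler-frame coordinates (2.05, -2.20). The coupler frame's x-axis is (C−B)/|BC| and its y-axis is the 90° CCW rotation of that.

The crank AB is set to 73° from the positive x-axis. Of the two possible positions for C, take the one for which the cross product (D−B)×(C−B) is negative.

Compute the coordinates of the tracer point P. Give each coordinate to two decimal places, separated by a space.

1.63 -0.04

A=(0,0), D=(12.00,0)
B = A + 3.00·(cos73°, sin73°) = (0.8771, 2.8689)
|BD| = 11.4869
circle(B,10.00) ∩ circle(D,3.00): a=9.7045, h=2.4131
  candidates: C₊=(10.8767,2.7818) cross=27.719; C₋=(9.6714,-1.8914) cross=-27.719
  mode - wants cross < 0 → take C=(9.6714,-1.8914) (cross=-27.719)
ex = (C−B)/|BC| = (0.8794,-0.4760); ey = (0.4760,0.8794)
P = B + 2.05·ex + -2.20·ey = (1.6327,-0.0417)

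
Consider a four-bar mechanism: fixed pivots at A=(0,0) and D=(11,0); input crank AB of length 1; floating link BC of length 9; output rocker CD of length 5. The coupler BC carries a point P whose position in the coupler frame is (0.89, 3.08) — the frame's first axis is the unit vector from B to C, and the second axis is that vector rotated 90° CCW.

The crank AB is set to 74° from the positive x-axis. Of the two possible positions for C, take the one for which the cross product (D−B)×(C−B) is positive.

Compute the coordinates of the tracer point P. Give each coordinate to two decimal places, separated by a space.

-0.07 4.15

A=(0,0), D=(11.00,0)
B = A + 1.00·(cos74°, sin74°) = (0.2756, 0.9613)
|BD| = 10.7674
circle(B,9.00) ∩ circle(D,5.00): a=7.9841, h=4.1538
  candidates: C₊=(8.5987,4.3856) cross=44.725; C₋=(7.8571,-3.8887) cross=-44.725
  mode + wants cross > 0 → take C=(8.5987,4.3856) (cross=44.725)
ex = (C−B)/|BC| = (0.9248,0.3805); ey = (-0.3805,0.9248)
P = B + 0.89·ex + 3.08·ey = (-0.0732,4.1482)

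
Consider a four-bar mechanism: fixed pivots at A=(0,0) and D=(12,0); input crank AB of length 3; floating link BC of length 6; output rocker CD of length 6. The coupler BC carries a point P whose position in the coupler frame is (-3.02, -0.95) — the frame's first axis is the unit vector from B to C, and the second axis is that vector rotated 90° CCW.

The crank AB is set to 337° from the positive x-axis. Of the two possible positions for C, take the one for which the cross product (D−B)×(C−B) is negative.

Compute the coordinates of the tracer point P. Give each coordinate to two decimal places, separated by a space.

A=(0,0), D=(12.00,0)
B = A + 3.00·(cos337°, sin337°) = (2.7615, -1.1722)
|BD| = 9.3126
circle(B,6.00) ∩ circle(D,6.00): a=4.6563, h=3.7841
  candidates: C₊=(6.9044,3.1679) cross=35.239; C₋=(7.8571,-4.3401) cross=-35.239
  mode - wants cross < 0 → take C=(7.8571,-4.3401) (cross=-35.239)
ex = (C−B)/|BC| = (0.8493,-0.5280); ey = (0.5280,0.8493)
P = B + -3.02·ex + -0.95·ey = (-0.3048,-0.3845)

-0.30 -0.38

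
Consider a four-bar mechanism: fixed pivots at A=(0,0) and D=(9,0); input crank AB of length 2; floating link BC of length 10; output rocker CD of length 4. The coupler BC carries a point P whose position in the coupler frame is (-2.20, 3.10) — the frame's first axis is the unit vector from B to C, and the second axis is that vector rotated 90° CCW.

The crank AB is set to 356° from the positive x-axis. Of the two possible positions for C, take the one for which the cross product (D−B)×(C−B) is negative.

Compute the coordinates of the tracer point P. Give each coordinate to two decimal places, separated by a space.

0.80 3.47

A=(0,0), D=(9.00,0)
B = A + 2.00·(cos356°, sin356°) = (1.9951, -0.1395)
|BD| = 7.0063
circle(B,10.00) ∩ circle(D,4.00): a=9.4978, h=3.1293
  candidates: C₊=(11.4287,3.1783) cross=21.925; C₋=(11.5533,-3.0790) cross=-21.925
  mode - wants cross < 0 → take C=(11.5533,-3.0790) (cross=-21.925)
ex = (C−B)/|BC| = (0.9558,-0.2940); ey = (0.2940,0.9558)
P = B + -2.20·ex + 3.10·ey = (0.8036,3.4702)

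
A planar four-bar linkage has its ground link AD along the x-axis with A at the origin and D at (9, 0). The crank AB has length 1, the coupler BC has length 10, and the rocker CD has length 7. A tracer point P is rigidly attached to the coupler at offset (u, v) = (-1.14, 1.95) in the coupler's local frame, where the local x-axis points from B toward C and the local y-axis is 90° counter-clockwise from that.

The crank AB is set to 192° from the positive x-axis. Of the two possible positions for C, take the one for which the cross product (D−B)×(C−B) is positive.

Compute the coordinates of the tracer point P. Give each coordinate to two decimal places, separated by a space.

A=(0,0), D=(9.00,0)
B = A + 1.00·(cos192°, sin192°) = (-0.9781, -0.2079)
|BD| = 9.9803
circle(B,10.00) ∩ circle(D,7.00): a=7.5452, h=6.5628
  candidates: C₊=(6.4287,6.5106) cross=65.499; C₋=(6.7021,-6.6121) cross=-65.499
  mode + wants cross > 0 → take C=(6.4287,6.5106) (cross=65.499)
ex = (C−B)/|BC| = (0.7407,0.6719); ey = (-0.6719,0.7407)
P = B + -1.14·ex + 1.95·ey = (-3.1326,0.4705)

-3.13 0.47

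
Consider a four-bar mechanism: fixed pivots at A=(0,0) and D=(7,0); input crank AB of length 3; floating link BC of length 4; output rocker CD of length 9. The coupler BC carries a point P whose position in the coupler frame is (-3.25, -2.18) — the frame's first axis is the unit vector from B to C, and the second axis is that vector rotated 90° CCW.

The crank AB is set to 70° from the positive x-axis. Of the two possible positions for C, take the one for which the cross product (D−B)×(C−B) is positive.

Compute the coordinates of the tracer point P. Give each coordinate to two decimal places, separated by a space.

3.13 -0.48

A=(0,0), D=(7.00,0)
B = A + 3.00·(cos70°, sin70°) = (1.0261, 2.8191)
|BD| = 6.6057
circle(B,4.00) ∩ circle(D,9.00): a=-1.6172, h=3.6585
  candidates: C₊=(1.1249,6.8179) cross=24.167; C₋=(-1.9978,0.2006) cross=-24.167
  mode + wants cross > 0 → take C=(1.1249,6.8179) (cross=24.167)
ex = (C−B)/|BC| = (0.0247,0.9997); ey = (-0.9997,0.0247)
P = B + -3.25·ex + -2.18·ey = (3.1251,-0.4838)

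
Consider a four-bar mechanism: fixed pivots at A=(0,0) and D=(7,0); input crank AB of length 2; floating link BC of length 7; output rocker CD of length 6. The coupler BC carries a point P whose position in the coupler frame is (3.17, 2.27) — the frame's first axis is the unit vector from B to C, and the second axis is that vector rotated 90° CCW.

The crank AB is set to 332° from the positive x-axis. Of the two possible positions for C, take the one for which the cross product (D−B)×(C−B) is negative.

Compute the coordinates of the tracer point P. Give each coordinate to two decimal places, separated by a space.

A=(0,0), D=(7.00,0)
B = A + 2.00·(cos332°, sin332°) = (1.7659, -0.9389)
|BD| = 5.3177
circle(B,7.00) ∩ circle(D,6.00): a=3.8812, h=5.8255
  candidates: C₊=(4.5575,5.4803) cross=30.978; C₋=(6.6147,-5.9876) cross=-30.978
  mode - wants cross < 0 → take C=(6.6147,-5.9876) (cross=-30.978)
ex = (C−B)/|BC| = (0.6927,-0.7212); ey = (0.7212,0.6927)
P = B + 3.17·ex + 2.27·ey = (5.5989,-1.6529)

5.60 -1.65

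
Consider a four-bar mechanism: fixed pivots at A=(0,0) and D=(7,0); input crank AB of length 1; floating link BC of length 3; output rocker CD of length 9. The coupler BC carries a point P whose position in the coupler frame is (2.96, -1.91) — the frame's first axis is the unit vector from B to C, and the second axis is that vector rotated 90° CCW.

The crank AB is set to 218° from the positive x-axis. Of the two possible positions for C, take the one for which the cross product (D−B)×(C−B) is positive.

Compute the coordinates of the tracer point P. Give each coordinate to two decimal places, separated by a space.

0.11 2.79

A=(0,0), D=(7.00,0)
B = A + 1.00·(cos218°, sin218°) = (-0.7880, -0.6157)
|BD| = 7.8123
circle(B,3.00) ∩ circle(D,9.00): a=-0.7020, h=2.9167
  candidates: C₊=(-1.7176,2.2367) cross=22.786; C₋=(-1.2579,-3.5786) cross=-22.786
  mode + wants cross > 0 → take C=(-1.7176,2.2367) (cross=22.786)
ex = (C−B)/|BC| = (-0.3099,0.9508); ey = (-0.9508,-0.3099)
P = B + 2.96·ex + -1.91·ey = (0.1107,2.7905)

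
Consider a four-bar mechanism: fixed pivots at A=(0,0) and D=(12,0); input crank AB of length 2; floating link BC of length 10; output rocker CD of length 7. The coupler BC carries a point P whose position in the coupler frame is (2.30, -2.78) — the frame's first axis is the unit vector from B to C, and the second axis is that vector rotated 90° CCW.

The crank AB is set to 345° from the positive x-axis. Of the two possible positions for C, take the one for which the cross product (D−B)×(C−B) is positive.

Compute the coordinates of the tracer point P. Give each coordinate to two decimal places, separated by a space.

A=(0,0), D=(12.00,0)
B = A + 2.00·(cos345°, sin345°) = (1.9319, -0.5176)
|BD| = 10.0814
circle(B,10.00) ∩ circle(D,7.00): a=7.5701, h=6.5340
  candidates: C₊=(9.1565,6.3964) cross=65.872; C₋=(9.8275,-6.6543) cross=-65.872
  mode + wants cross > 0 → take C=(9.1565,6.3964) (cross=65.872)
ex = (C−B)/|BC| = (0.7225,0.6914); ey = (-0.6914,0.7225)
P = B + 2.30·ex + -2.78·ey = (5.5156,-0.9359)

5.52 -0.94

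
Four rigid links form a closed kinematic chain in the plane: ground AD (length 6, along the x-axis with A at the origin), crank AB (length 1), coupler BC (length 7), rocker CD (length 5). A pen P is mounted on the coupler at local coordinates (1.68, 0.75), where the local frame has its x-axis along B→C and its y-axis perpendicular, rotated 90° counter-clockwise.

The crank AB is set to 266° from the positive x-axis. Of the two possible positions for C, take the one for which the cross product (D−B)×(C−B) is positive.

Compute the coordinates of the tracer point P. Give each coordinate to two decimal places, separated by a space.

0.33 0.80

A=(0,0), D=(6.00,0)
B = A + 1.00·(cos266°, sin266°) = (-0.0698, -0.9976)
|BD| = 6.1512
circle(B,7.00) ∩ circle(D,5.00): a=5.0264, h=4.8719
  candidates: C₊=(4.1001,4.6250) cross=29.968; C₋=(5.6802,-4.9898) cross=-29.968
  mode + wants cross > 0 → take C=(4.1001,4.6250) (cross=29.968)
ex = (C−B)/|BC| = (0.5957,0.8032); ey = (-0.8032,0.5957)
P = B + 1.68·ex + 0.75·ey = (0.3286,0.7986)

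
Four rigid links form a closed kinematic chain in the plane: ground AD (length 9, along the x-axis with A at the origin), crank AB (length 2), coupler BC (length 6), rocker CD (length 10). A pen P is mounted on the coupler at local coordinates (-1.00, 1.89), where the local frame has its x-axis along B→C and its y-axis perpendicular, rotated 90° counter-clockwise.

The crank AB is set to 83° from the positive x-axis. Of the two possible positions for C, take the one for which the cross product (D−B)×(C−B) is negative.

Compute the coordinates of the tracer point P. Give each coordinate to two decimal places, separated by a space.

2.20 2.85

A=(0,0), D=(9.00,0)
B = A + 2.00·(cos83°, sin83°) = (0.2437, 1.9851)
|BD| = 8.9785
circle(B,6.00) ∩ circle(D,10.00): a=0.9251, h=5.9282
  candidates: C₊=(2.4567,7.5621) cross=53.227; C₋=(-0.1647,-4.0010) cross=-53.227
  mode - wants cross < 0 → take C=(-0.1647,-4.0010) (cross=-53.227)
ex = (C−B)/|BC| = (-0.0681,-0.9977); ey = (0.9977,-0.0681)
P = B + -1.00·ex + 1.89·ey = (2.1974,2.8541)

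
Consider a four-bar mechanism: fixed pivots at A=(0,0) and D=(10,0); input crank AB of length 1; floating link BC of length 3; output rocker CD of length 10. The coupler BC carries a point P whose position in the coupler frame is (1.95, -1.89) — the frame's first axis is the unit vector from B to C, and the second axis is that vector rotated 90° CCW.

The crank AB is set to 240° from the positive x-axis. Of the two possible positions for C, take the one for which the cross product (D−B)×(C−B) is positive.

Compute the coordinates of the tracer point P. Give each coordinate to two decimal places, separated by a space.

1.80 0.58

A=(0,0), D=(10.00,0)
B = A + 1.00·(cos240°, sin240°) = (-0.5000, -0.8660)
|BD| = 10.5357
circle(B,3.00) ∩ circle(D,10.00): a=0.9492, h=2.8459
  candidates: C₊=(0.2120,2.0483) cross=29.983; C₋=(0.6799,-3.6243) cross=-29.983
  mode + wants cross > 0 → take C=(0.2120,2.0483) (cross=29.983)
ex = (C−B)/|BC| = (0.2373,0.9714); ey = (-0.9714,0.2373)
P = B + 1.95·ex + -1.89·ey = (1.7988,0.5797)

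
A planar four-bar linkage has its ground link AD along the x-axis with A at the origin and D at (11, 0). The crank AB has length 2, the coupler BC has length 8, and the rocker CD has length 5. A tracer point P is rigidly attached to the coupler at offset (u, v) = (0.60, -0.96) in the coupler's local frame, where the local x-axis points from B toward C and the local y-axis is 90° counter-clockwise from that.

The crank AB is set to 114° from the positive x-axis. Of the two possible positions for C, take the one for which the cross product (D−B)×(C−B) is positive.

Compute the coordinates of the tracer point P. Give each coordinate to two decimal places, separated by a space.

-0.07 0.98

A=(0,0), D=(11.00,0)
B = A + 2.00·(cos114°, sin114°) = (-0.8135, 1.8271)
|BD| = 11.9539
circle(B,8.00) ∩ circle(D,5.00): a=7.6082, h=2.4728
  candidates: C₊=(7.0833,3.1080) cross=29.560; C₋=(6.3274,-1.7796) cross=-29.560
  mode + wants cross > 0 → take C=(7.0833,3.1080) (cross=29.560)
ex = (C−B)/|BC| = (0.9871,0.1601); ey = (-0.1601,0.9871)
P = B + 0.60·ex + -0.96·ey = (-0.0675,0.9755)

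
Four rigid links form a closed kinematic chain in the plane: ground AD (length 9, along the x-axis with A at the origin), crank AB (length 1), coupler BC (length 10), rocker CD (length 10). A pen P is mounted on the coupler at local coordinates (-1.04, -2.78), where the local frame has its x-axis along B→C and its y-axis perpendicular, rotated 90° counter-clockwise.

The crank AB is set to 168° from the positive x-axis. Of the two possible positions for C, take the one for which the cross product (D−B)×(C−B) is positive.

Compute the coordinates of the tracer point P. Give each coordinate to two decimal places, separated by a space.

A=(0,0), D=(9.00,0)
B = A + 1.00·(cos168°, sin168°) = (-0.9781, 0.2079)
|BD| = 9.9803
circle(B,10.00) ∩ circle(D,10.00): a=4.9902, h=8.6659
  candidates: C₊=(4.1915,8.7680) cross=86.489; C₋=(3.8304,-8.5601) cross=-86.489
  mode + wants cross > 0 → take C=(4.1915,8.7680) (cross=86.489)
ex = (C−B)/|BC| = (0.5170,0.8560); ey = (-0.8560,0.5170)
P = B + -1.04·ex + -2.78·ey = (0.8639,-2.1195)

0.86 -2.12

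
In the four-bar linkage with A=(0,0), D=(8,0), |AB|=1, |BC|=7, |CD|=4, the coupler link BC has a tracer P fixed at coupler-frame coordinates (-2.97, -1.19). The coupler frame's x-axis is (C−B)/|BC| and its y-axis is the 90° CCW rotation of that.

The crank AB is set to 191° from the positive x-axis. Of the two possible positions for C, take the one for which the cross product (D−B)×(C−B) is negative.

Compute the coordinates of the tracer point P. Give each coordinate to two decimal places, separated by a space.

-4.18 -0.07

A=(0,0), D=(8.00,0)
B = A + 1.00·(cos191°, sin191°) = (-0.9816, -0.1908)
|BD| = 8.9837
circle(B,7.00) ∩ circle(D,4.00): a=6.3285, h=2.9917
  candidates: C₊=(5.2819,2.9346) cross=26.876; C₋=(5.4090,-3.0474) cross=-26.876
  mode - wants cross < 0 → take C=(5.4090,-3.0474) (cross=-26.876)
ex = (C−B)/|BC| = (0.9129,-0.4081); ey = (0.4081,0.9129)
P = B + -2.97·ex + -1.19·ey = (-4.1787,-0.0652)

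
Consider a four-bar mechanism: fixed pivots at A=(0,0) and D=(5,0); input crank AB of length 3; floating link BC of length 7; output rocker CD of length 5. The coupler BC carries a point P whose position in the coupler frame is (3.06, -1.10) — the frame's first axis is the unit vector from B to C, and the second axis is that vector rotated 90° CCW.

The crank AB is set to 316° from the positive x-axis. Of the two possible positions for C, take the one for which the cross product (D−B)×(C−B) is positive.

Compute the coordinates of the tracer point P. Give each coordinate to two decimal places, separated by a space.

A=(0,0), D=(5.00,0)
B = A + 3.00·(cos316°, sin316°) = (2.1580, -2.0840)
|BD| = 3.5242
circle(B,7.00) ∩ circle(D,5.00): a=5.1671, h=4.7224
  candidates: C₊=(3.5324,4.7798) cross=16.642; C₋=(9.1174,-2.8367) cross=-16.642
  mode + wants cross > 0 → take C=(3.5324,4.7798) (cross=16.642)
ex = (C−B)/|BC| = (0.1963,0.9805); ey = (-0.9805,0.1963)
P = B + 3.06·ex + -1.10·ey = (3.8374,0.7005)

3.84 0.70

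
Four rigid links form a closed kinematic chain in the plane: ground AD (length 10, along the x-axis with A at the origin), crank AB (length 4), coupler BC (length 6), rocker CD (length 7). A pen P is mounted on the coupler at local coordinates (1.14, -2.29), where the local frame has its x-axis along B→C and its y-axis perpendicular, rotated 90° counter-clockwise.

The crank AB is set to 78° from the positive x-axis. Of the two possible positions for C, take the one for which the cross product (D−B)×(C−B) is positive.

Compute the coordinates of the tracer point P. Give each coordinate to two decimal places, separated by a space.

A=(0,0), D=(10.00,0)
B = A + 4.00·(cos78°, sin78°) = (0.8316, 3.9126)
|BD| = 9.9683
circle(B,6.00) ∩ circle(D,7.00): a=4.3321, h=4.1513
  candidates: C₊=(6.4455,6.0304) cross=41.381; C₋=(3.1867,-1.6059) cross=-41.381
  mode + wants cross > 0 → take C=(6.4455,6.0304) (cross=41.381)
ex = (C−B)/|BC| = (0.9356,0.3530); ey = (-0.3530,0.9356)
P = B + 1.14·ex + -2.29·ey = (2.7066,2.1724)

2.71 2.17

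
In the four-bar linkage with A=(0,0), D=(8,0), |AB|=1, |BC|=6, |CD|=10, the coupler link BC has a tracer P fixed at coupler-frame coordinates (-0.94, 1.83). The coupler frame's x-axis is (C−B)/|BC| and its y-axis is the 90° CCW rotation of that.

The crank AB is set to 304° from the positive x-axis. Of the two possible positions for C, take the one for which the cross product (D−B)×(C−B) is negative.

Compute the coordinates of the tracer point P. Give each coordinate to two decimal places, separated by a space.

2.37 0.15

A=(0,0), D=(8.00,0)
B = A + 1.00·(cos304°, sin304°) = (0.5592, -0.8290)
|BD| = 7.4868
circle(B,6.00) ∩ circle(D,10.00): a=-0.5307, h=5.9765
  candidates: C₊=(-0.6301,5.0519) cross=44.745; C₋=(0.6935,-6.8275) cross=-44.745
  mode - wants cross < 0 → take C=(0.6935,-6.8275) (cross=-44.745)
ex = (C−B)/|BC| = (0.0224,-0.9997); ey = (0.9997,0.0224)
P = B + -0.94·ex + 1.83·ey = (2.3677,0.1517)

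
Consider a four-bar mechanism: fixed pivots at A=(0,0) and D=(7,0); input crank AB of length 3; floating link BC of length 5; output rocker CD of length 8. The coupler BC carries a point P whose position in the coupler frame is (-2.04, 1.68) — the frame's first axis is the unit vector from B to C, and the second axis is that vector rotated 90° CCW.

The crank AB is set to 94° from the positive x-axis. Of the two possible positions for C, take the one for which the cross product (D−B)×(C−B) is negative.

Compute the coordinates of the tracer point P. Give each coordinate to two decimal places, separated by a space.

A=(0,0), D=(7.00,0)
B = A + 3.00·(cos94°, sin94°) = (-0.2093, 2.9927)
|BD| = 7.8058
circle(B,5.00) ∩ circle(D,8.00): a=1.4047, h=4.7986
  candidates: C₊=(2.9279,6.8861) cross=37.457; C₋=(-0.7517,-1.9778) cross=-37.457
  mode - wants cross < 0 → take C=(-0.7517,-1.9778) (cross=-37.457)
ex = (C−B)/|BC| = (-0.1085,-0.9941); ey = (0.9941,-0.1085)
P = B + -2.04·ex + 1.68·ey = (1.6821,4.8384)

1.68 4.84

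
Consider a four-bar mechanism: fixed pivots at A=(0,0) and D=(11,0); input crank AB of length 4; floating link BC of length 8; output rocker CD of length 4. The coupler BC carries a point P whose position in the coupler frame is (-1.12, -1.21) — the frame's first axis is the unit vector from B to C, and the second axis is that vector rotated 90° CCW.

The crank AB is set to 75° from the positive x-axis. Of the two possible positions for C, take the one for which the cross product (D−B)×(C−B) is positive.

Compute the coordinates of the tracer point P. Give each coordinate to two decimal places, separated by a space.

-0.14 2.71

A=(0,0), D=(11.00,0)
B = A + 4.00·(cos75°, sin75°) = (1.0353, 3.8637)
|BD| = 10.6876
circle(B,8.00) ∩ circle(D,4.00): a=7.5894, h=2.5301
  candidates: C₊=(9.0260,3.4790) cross=27.040; C₋=(7.1967,-1.2389) cross=-27.040
  mode + wants cross > 0 → take C=(9.0260,3.4790) (cross=27.040)
ex = (C−B)/|BC| = (0.9988,-0.0481); ey = (0.0481,0.9988)
P = B + -1.12·ex + -1.21·ey = (-0.1416,2.7090)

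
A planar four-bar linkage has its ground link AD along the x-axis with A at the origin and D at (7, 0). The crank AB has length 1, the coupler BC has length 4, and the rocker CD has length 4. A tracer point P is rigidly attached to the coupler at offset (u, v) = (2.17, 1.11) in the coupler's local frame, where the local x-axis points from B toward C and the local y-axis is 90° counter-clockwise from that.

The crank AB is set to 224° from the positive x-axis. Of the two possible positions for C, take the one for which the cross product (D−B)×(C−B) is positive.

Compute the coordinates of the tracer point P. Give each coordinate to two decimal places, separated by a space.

A=(0,0), D=(7.00,0)
B = A + 1.00·(cos224°, sin224°) = (-0.7193, -0.6947)
|BD| = 7.7505
circle(B,4.00) ∩ circle(D,4.00): a=3.8753, h=0.9911
  candidates: C₊=(3.0515,0.6398) cross=7.682; C₋=(3.2292,-1.3345) cross=-7.682
  mode + wants cross > 0 → take C=(3.0515,0.6398) (cross=7.682)
ex = (C−B)/|BC| = (0.9427,0.3336); ey = (-0.3336,0.9427)
P = B + 2.17·ex + 1.11·ey = (0.9560,1.0757)

0.96 1.08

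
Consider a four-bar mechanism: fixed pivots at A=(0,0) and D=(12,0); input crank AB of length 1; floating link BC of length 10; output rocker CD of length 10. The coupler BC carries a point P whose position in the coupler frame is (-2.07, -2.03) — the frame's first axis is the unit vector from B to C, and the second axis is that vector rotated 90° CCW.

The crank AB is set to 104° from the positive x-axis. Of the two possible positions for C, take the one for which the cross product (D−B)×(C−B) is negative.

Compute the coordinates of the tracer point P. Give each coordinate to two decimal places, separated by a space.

-3.08 1.58

A=(0,0), D=(12.00,0)
B = A + 1.00·(cos104°, sin104°) = (-0.2419, 0.9703)
|BD| = 12.2803
circle(B,10.00) ∩ circle(D,10.00): a=6.1402, h=7.8929
  candidates: C₊=(6.5027,8.3534) cross=96.928; C₋=(5.2554,-7.3831) cross=-96.928
  mode - wants cross < 0 → take C=(5.2554,-7.3831) (cross=-96.928)
ex = (C−B)/|BC| = (0.5497,-0.8353); ey = (0.8353,0.5497)
P = B + -2.07·ex + -2.03·ey = (-3.0756,1.5835)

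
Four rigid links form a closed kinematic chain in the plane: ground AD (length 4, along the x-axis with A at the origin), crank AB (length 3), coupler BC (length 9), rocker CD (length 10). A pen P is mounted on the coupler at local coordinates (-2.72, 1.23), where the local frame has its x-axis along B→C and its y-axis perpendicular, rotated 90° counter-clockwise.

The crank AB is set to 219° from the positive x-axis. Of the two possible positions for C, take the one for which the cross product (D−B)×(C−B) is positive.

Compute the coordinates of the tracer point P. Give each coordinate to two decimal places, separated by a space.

A=(0,0), D=(4.00,0)
B = A + 3.00·(cos219°, sin219°) = (-2.3314, -1.8880)
|BD| = 6.6069
circle(B,9.00) ∩ circle(D,10.00): a=1.8656, h=8.8045
  candidates: C₊=(-3.0596,7.0825) cross=58.171; C₋=(1.9723,-9.7923) cross=-58.171
  mode + wants cross > 0 → take C=(-3.0596,7.0825) (cross=58.171)
ex = (C−B)/|BC| = (-0.0809,0.9967); ey = (-0.9967,-0.0809)
P = B + -2.72·ex + 1.23·ey = (-3.3373,-4.6986)

-3.34 -4.70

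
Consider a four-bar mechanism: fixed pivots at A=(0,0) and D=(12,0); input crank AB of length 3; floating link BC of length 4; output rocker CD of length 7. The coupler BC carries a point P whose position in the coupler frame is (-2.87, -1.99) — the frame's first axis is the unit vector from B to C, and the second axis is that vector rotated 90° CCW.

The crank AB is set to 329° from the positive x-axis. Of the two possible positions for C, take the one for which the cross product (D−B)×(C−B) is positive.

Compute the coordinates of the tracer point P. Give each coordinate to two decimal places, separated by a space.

A=(0,0), D=(12.00,0)
B = A + 3.00·(cos329°, sin329°) = (2.5715, -1.5451)
|BD| = 9.5543
circle(B,4.00) ∩ circle(D,7.00): a=3.0502, h=2.5878
  candidates: C₊=(5.1630,1.5019) cross=24.724; C₋=(6.0000,-3.6056) cross=-24.724
  mode + wants cross > 0 → take C=(5.1630,1.5019) (cross=24.724)
ex = (C−B)/|BC| = (0.6479,0.7617); ey = (-0.7617,0.6479)
P = B + -2.87·ex + -1.99·ey = (2.2280,-5.0206)

2.23 -5.02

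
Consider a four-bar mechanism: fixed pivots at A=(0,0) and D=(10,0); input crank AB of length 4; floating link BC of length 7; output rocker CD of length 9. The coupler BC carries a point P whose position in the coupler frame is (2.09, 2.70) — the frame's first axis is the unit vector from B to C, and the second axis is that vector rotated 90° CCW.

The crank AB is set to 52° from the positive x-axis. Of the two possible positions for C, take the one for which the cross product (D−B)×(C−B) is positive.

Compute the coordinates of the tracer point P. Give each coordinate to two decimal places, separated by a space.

1.76 6.49

A=(0,0), D=(10.00,0)
B = A + 4.00·(cos52°, sin52°) = (2.4626, 3.1520)
|BD| = 8.1699
circle(B,7.00) ∩ circle(D,9.00): a=2.1265, h=6.6692
  candidates: C₊=(6.9976,8.4844) cross=54.486; C₋=(1.8515,-3.8212) cross=-54.486
  mode + wants cross > 0 → take C=(6.9976,8.4844) (cross=54.486)
ex = (C−B)/|BC| = (0.6478,0.7618); ey = (-0.7618,0.6478)
P = B + 2.09·ex + 2.70·ey = (1.7599,6.4933)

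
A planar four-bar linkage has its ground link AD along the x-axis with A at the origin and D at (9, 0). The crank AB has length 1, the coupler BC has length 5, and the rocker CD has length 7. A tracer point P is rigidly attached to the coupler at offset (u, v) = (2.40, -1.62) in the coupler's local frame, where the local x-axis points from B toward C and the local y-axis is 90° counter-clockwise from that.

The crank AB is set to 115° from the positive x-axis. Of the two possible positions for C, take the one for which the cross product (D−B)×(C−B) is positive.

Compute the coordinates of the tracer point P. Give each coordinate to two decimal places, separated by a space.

A=(0,0), D=(9.00,0)
B = A + 1.00·(cos115°, sin115°) = (-0.4226, 0.9063)
|BD| = 9.4661
circle(B,5.00) ∩ circle(D,7.00): a=3.4654, h=3.6043
  candidates: C₊=(3.3719,4.1623) cross=34.119; C₋=(2.6817,-3.0132) cross=-34.119
  mode + wants cross > 0 → take C=(3.3719,4.1623) (cross=34.119)
ex = (C−B)/|BC| = (0.7589,0.6512); ey = (-0.6512,0.7589)
P = B + 2.40·ex + -1.62·ey = (2.4537,1.2398)

2.45 1.24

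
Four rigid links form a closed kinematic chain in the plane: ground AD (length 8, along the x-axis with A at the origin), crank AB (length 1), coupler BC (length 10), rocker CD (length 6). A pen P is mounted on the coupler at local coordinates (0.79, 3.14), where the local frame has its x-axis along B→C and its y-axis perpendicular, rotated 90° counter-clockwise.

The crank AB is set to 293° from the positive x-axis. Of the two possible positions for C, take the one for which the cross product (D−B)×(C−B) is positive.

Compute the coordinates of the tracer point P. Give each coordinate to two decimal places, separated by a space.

-1.21 1.90

A=(0,0), D=(8.00,0)
B = A + 1.00·(cos293°, sin293°) = (0.3907, -0.9205)
|BD| = 7.6647
circle(B,10.00) ∩ circle(D,6.00): a=8.0073, h=5.9902
  candidates: C₊=(7.6207,5.9880) cross=45.913; C₋=(9.0595,-5.9057) cross=-45.913
  mode + wants cross > 0 → take C=(7.6207,5.9880) (cross=45.913)
ex = (C−B)/|BC| = (0.7230,0.6909); ey = (-0.6909,0.7230)
P = B + 0.79·ex + 3.14·ey = (-1.2074,1.8955)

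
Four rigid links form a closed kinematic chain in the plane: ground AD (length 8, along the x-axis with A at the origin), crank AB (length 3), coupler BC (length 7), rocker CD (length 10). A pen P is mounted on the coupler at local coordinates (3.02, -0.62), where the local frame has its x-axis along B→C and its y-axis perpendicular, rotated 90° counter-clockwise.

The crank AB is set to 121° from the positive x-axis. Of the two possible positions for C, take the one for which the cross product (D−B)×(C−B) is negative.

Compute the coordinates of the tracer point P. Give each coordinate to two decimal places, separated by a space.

A=(0,0), D=(8.00,0)
B = A + 3.00·(cos121°, sin121°) = (-1.5451, 2.5715)
|BD| = 9.8854
circle(B,7.00) ∩ circle(D,10.00): a=2.3632, h=6.5890
  candidates: C₊=(2.4507,8.3190) cross=65.136; C₋=(-0.9773,-4.4054) cross=-65.136
  mode - wants cross < 0 → take C=(-0.9773,-4.4054) (cross=-65.136)
ex = (C−B)/|BC| = (0.0811,-0.9967); ey = (0.9967,0.0811)
P = B + 3.02·ex + -0.62·ey = (-1.9181,-0.4888)

-1.92 -0.49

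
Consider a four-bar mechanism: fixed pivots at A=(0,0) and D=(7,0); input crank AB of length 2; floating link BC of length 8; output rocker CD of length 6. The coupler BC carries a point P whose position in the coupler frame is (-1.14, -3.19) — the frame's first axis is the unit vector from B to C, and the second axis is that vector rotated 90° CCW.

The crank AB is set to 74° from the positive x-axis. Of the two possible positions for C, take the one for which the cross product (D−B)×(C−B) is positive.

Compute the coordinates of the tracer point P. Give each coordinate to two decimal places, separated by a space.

A=(0,0), D=(7.00,0)
B = A + 2.00·(cos74°, sin74°) = (0.5513, 1.9225)
|BD| = 6.7292
circle(B,8.00) ∩ circle(D,6.00): a=5.4451, h=5.8610
  candidates: C₊=(7.4439,5.9836) cross=39.440; C₋=(4.0949,-5.2498) cross=-39.440
  mode + wants cross > 0 → take C=(7.4439,5.9836) (cross=39.440)
ex = (C−B)/|BC| = (0.8616,0.5076); ey = (-0.5076,0.8616)
P = B + -1.14·ex + -3.19·ey = (1.1884,-1.4046)

1.19 -1.40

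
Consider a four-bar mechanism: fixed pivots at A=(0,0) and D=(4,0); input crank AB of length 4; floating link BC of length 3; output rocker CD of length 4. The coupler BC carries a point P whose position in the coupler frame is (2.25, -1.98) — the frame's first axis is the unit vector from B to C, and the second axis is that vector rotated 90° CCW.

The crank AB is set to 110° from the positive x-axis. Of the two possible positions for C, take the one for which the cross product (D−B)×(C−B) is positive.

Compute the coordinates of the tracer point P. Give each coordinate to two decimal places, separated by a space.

0.46 1.38

A=(0,0), D=(4.00,0)
B = A + 4.00·(cos110°, sin110°) = (-1.3681, 3.7588)
|BD| = 6.5532
circle(B,3.00) ∩ circle(D,4.00): a=2.7425, h=1.2160
  candidates: C₊=(1.5759,3.1818) cross=7.969; C₋=(0.1810,1.1897) cross=-7.969
  mode + wants cross > 0 → take C=(1.5759,3.1818) (cross=7.969)
ex = (C−B)/|BC| = (0.9813,-0.1923); ey = (0.1923,0.9813)
P = B + 2.25·ex + -1.98·ey = (0.4591,1.3830)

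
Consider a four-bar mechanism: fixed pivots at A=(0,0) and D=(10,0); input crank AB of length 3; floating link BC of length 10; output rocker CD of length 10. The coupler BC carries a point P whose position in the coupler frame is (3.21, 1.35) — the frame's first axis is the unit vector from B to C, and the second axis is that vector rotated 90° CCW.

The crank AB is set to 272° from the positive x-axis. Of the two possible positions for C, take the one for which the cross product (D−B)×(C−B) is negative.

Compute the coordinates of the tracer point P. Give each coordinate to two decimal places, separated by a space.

A=(0,0), D=(10.00,0)
B = A + 3.00·(cos272°, sin272°) = (0.1047, -2.9982)
|BD| = 10.3395
circle(B,10.00) ∩ circle(D,10.00): a=5.1698, h=8.5600
  candidates: C₊=(2.5702,6.6931) cross=88.506; C₋=(7.5345,-9.6913) cross=-88.506
  mode - wants cross < 0 → take C=(7.5345,-9.6913) (cross=-88.506)
ex = (C−B)/|BC| = (0.7430,-0.6693); ey = (0.6693,0.7430)
P = B + 3.21·ex + 1.35·ey = (3.3932,-4.1436)

3.39 -4.14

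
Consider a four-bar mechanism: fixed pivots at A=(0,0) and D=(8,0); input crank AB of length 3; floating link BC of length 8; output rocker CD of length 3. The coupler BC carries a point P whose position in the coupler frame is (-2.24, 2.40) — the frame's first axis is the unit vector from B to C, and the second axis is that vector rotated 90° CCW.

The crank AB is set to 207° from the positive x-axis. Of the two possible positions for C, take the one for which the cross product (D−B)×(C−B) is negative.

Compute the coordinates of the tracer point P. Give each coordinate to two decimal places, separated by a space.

A=(0,0), D=(8.00,0)
B = A + 3.00·(cos207°, sin207°) = (-2.6730, -1.3620)
|BD| = 10.7596
circle(B,8.00) ∩ circle(D,3.00): a=7.9356, h=1.0127
  candidates: C₊=(5.0706,0.6471) cross=10.896; C₋=(5.3270,-1.3620) cross=-10.896
  mode - wants cross < 0 → take C=(5.3270,-1.3620) (cross=-10.896)
ex = (C−B)/|BC| = (1.0000,0.0000); ey = (-0.0000,1.0000)
P = B + -2.24·ex + 2.40·ey = (-4.9130,1.0380)

-4.91 1.04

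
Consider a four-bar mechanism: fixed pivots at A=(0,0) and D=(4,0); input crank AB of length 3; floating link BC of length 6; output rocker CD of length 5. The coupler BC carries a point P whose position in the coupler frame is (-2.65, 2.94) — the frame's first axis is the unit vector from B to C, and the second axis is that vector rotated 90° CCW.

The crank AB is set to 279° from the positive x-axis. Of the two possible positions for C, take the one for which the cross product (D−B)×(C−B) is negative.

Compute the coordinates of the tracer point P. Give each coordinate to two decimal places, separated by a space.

-1.37 0.54

A=(0,0), D=(4.00,0)
B = A + 3.00·(cos279°, sin279°) = (0.4693, -2.9631)
|BD| = 4.6093
circle(B,6.00) ∩ circle(D,5.00): a=3.4979, h=4.8749
  candidates: C₊=(0.0149,3.0197) cross=22.470; C₋=(6.2825,-4.4486) cross=-22.470
  mode - wants cross < 0 → take C=(6.2825,-4.4486) (cross=-22.470)
ex = (C−B)/|BC| = (0.9689,-0.2476); ey = (0.2476,0.9689)
P = B + -2.65·ex + 2.94·ey = (-1.3703,0.5415)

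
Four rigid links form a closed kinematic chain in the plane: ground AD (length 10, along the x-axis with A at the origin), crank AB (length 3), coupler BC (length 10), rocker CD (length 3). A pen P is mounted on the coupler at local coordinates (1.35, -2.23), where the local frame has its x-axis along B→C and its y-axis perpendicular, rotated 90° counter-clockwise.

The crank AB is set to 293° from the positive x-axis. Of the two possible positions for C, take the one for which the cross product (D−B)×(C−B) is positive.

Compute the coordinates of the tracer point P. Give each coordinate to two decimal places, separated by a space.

A=(0,0), D=(10.00,0)
B = A + 3.00·(cos293°, sin293°) = (1.1722, -2.7615)
|BD| = 9.2497
circle(B,10.00) ∩ circle(D,3.00): a=9.5439, h=2.9855
  candidates: C₊=(9.3895,2.9372) cross=27.615; C₋=(11.1722,-2.7615) cross=-27.615
  mode + wants cross > 0 → take C=(9.3895,2.9372) (cross=27.615)
ex = (C−B)/|BC| = (0.8217,0.5699); ey = (-0.5699,0.8217)
P = B + 1.35·ex + -2.23·ey = (3.5524,-3.8246)

3.55 -3.82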